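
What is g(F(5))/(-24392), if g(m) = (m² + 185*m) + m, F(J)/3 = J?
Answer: -3015/24392 ≈ -0.12361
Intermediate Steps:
F(J) = 3*J
g(m) = m² + 186*m
g(F(5))/(-24392) = ((3*5)*(186 + 3*5))/(-24392) = (15*(186 + 15))*(-1/24392) = (15*201)*(-1/24392) = 3015*(-1/24392) = -3015/24392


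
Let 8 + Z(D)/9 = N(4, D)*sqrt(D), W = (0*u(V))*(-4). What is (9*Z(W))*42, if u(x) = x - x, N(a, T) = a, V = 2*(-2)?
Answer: -27216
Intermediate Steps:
V = -4
u(x) = 0
W = 0 (W = (0*0)*(-4) = 0*(-4) = 0)
Z(D) = -72 + 36*sqrt(D) (Z(D) = -72 + 9*(4*sqrt(D)) = -72 + 36*sqrt(D))
(9*Z(W))*42 = (9*(-72 + 36*sqrt(0)))*42 = (9*(-72 + 36*0))*42 = (9*(-72 + 0))*42 = (9*(-72))*42 = -648*42 = -27216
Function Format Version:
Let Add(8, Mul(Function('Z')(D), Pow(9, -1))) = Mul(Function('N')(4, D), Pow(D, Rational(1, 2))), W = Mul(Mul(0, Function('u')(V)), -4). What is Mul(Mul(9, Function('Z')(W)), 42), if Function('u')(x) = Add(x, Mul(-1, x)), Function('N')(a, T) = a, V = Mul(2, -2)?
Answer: -27216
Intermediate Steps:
V = -4
Function('u')(x) = 0
W = 0 (W = Mul(Mul(0, 0), -4) = Mul(0, -4) = 0)
Function('Z')(D) = Add(-72, Mul(36, Pow(D, Rational(1, 2)))) (Function('Z')(D) = Add(-72, Mul(9, Mul(4, Pow(D, Rational(1, 2))))) = Add(-72, Mul(36, Pow(D, Rational(1, 2)))))
Mul(Mul(9, Function('Z')(W)), 42) = Mul(Mul(9, Add(-72, Mul(36, Pow(0, Rational(1, 2))))), 42) = Mul(Mul(9, Add(-72, Mul(36, 0))), 42) = Mul(Mul(9, Add(-72, 0)), 42) = Mul(Mul(9, -72), 42) = Mul(-648, 42) = -27216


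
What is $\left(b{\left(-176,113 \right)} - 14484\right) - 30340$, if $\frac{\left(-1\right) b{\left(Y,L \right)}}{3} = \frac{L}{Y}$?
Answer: $- \frac{7888685}{176} \approx -44822.0$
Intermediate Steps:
$b{\left(Y,L \right)} = - \frac{3 L}{Y}$ ($b{\left(Y,L \right)} = - 3 \frac{L}{Y} = - \frac{3 L}{Y}$)
$\left(b{\left(-176,113 \right)} - 14484\right) - 30340 = \left(\left(-3\right) 113 \frac{1}{-176} - 14484\right) - 30340 = \left(\left(-3\right) 113 \left(- \frac{1}{176}\right) - 14484\right) - 30340 = \left(\frac{339}{176} - 14484\right) - 30340 = - \frac{2548845}{176} - 30340 = - \frac{7888685}{176}$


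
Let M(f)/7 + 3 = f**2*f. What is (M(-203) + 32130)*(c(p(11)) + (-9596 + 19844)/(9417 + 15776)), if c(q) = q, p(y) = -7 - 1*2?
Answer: 29672621160/59 ≈ 5.0293e+8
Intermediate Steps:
M(f) = -21 + 7*f**3 (M(f) = -21 + 7*(f**2*f) = -21 + 7*f**3)
p(y) = -9 (p(y) = -7 - 2 = -9)
(M(-203) + 32130)*(c(p(11)) + (-9596 + 19844)/(9417 + 15776)) = ((-21 + 7*(-203)**3) + 32130)*(-9 + (-9596 + 19844)/(9417 + 15776)) = ((-21 + 7*(-8365427)) + 32130)*(-9 + 10248/25193) = ((-21 - 58557989) + 32130)*(-9 + 10248*(1/25193)) = (-58558010 + 32130)*(-9 + 24/59) = -58525880*(-507/59) = 29672621160/59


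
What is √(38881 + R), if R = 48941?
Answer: 3*√9758 ≈ 296.35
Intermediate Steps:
√(38881 + R) = √(38881 + 48941) = √87822 = 3*√9758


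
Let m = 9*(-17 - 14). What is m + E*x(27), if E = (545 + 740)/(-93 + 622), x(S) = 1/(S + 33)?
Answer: -1770835/6348 ≈ -278.96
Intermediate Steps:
x(S) = 1/(33 + S)
m = -279 (m = 9*(-31) = -279)
E = 1285/529 ≈ 2.4291
m + E*x(27) = -279 + 1285/(529*(33 + 27)) = -279 + (1285/529)/60 = -279 + (1285/529)*(1/60) = -279 + 257/6348 = -1770835/6348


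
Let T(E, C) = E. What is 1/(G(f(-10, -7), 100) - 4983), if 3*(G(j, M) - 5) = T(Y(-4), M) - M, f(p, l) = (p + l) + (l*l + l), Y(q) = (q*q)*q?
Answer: -3/15098 ≈ -0.00019870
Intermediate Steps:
Y(q) = q**3 (Y(q) = q**2*q = q**3)
f(p, l) = p + l**2 + 2*l (f(p, l) = (l + p) + (l**2 + l) = (l + p) + (l + l**2) = p + l**2 + 2*l)
G(j, M) = -49/3 - M/3 (G(j, M) = 5 + ((-4)**3 - M)/3 = 5 + (-64 - M)/3 = 5 + (-64/3 - M/3) = -49/3 - M/3)
1/(G(f(-10, -7), 100) - 4983) = 1/((-49/3 - 1/3*100) - 4983) = 1/((-49/3 - 100/3) - 4983) = 1/(-149/3 - 4983) = 1/(-15098/3) = -3/15098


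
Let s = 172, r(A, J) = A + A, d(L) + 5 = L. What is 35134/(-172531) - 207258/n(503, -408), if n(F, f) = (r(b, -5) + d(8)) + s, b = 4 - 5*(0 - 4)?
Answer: -35766264880/38474413 ≈ -929.61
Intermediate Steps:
d(L) = -5 + L
b = 24 (b = 4 - 5*(-4) = 4 + 20 = 24)
r(A, J) = 2*A
n(F, f) = 223 (n(F, f) = (2*24 + (-5 + 8)) + 172 = (48 + 3) + 172 = 51 + 172 = 223)
35134/(-172531) - 207258/n(503, -408) = 35134/(-172531) - 207258/223 = 35134*(-1/172531) - 207258*1/223 = -35134/172531 - 207258/223 = -35766264880/38474413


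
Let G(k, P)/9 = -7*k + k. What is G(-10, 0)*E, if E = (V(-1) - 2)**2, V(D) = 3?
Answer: 540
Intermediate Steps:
G(k, P) = -54*k (G(k, P) = 9*(-7*k + k) = 9*(-6*k) = -54*k)
E = 1 (E = (3 - 2)**2 = 1**2 = 1)
G(-10, 0)*E = -54*(-10)*1 = 540*1 = 540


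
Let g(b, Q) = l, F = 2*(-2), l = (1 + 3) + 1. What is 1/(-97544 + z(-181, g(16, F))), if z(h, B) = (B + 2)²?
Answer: -1/97495 ≈ -1.0257e-5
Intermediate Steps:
l = 5 (l = 4 + 1 = 5)
F = -4
g(b, Q) = 5
z(h, B) = (2 + B)²
1/(-97544 + z(-181, g(16, F))) = 1/(-97544 + (2 + 5)²) = 1/(-97544 + 7²) = 1/(-97544 + 49) = 1/(-97495) = -1/97495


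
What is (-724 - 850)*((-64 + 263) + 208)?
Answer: -640618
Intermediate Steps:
(-724 - 850)*((-64 + 263) + 208) = -1574*(199 + 208) = -1574*407 = -640618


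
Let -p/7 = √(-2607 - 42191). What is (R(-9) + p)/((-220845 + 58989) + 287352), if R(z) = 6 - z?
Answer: 5/41832 - I*√44798/17928 ≈ 0.00011953 - 0.011806*I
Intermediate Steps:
p = -7*I*√44798 (p = -7*√(-2607 - 42191) = -7*I*√44798 ≈ -1481.6*I)
(R(-9) + p)/((-220845 + 58989) + 287352) = ((6 - 1*(-9)) - 7*I*√44798)/((-220845 + 58989) + 287352) = ((6 + 9) - 7*I*√44798)/(-161856 + 287352) = (15 - 7*I*√44798)/125496 = (15 - 7*I*√44798)*(1/125496) = 5/41832 - I*√44798/17928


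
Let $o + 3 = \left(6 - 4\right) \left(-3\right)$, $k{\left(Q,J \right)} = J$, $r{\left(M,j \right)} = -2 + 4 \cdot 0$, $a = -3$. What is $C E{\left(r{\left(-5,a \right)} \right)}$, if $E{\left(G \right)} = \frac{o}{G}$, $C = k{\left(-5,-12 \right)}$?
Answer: $-54$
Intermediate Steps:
$r{\left(M,j \right)} = -2$ ($r{\left(M,j \right)} = -2 + 0 = -2$)
$o = -9$ ($o = -3 + \left(6 - 4\right) \left(-3\right) = -3 + 2 \left(-3\right) = -3 - 6 = -9$)
$C = -12$
$E{\left(G \right)} = - \frac{9}{G}$
$C E{\left(r{\left(-5,a \right)} \right)} = - 12 \left(- \frac{9}{-2}\right) = - 12 \left(\left(-9\right) \left(- \frac{1}{2}\right)\right) = \left(-12\right) \frac{9}{2} = -54$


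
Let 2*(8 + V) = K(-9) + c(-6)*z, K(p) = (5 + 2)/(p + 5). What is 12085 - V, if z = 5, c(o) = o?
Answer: 96871/8 ≈ 12109.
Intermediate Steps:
K(p) = 7/(5 + p)
V = -191/8 (V = -8 + (7/(5 - 9) - 6*5)/2 = -8 + (7/(-4) - 30)/2 = -8 + (7*(-¼) - 30)/2 = -8 + (-7/4 - 30)/2 = -8 + (½)*(-127/4) = -8 - 127/8 = -191/8 ≈ -23.875)
12085 - V = 12085 - 1*(-191/8) = 12085 + 191/8 = 96871/8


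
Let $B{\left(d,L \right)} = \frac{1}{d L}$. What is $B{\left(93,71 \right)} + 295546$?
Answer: $\frac{1951490239}{6603} \approx 2.9555 \cdot 10^{5}$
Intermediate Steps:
$B{\left(d,L \right)} = \frac{1}{L d}$
$B{\left(93,71 \right)} + 295546 = \frac{1}{71 \cdot 93} + 295546 = \frac{1}{71} \cdot \frac{1}{93} + 295546 = \frac{1}{6603} + 295546 = \frac{1951490239}{6603}$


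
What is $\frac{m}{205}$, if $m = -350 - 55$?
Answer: $- \frac{81}{41} \approx -1.9756$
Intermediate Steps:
$m = -405$ ($m = -350 - 55 = -405$)
$\frac{m}{205} = - \frac{405}{205} = \left(-405\right) \frac{1}{205} = - \frac{81}{41}$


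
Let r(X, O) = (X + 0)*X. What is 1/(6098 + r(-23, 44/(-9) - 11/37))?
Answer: 1/6627 ≈ 0.00015090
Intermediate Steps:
r(X, O) = X² (r(X, O) = X*X = X²)
1/(6098 + r(-23, 44/(-9) - 11/37)) = 1/(6098 + (-23)²) = 1/(6098 + 529) = 1/6627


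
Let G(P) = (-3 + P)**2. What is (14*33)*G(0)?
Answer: 4158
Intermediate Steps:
(14*33)*G(0) = (14*33)*(-3 + 0)**2 = 462*(-3)**2 = 462*9 = 4158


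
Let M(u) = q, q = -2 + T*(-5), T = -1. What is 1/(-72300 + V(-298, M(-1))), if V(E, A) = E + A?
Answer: -1/72595 ≈ -1.3775e-5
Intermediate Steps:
q = 3 (q = -2 - 1*(-5) = -2 + 5 = 3)
M(u) = 3
V(E, A) = A + E
1/(-72300 + V(-298, M(-1))) = 1/(-72300 + (3 - 298)) = 1/(-72300 - 295) = 1/(-72595) = -1/72595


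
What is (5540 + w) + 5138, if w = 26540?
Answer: 37218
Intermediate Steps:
(5540 + w) + 5138 = (5540 + 26540) + 5138 = 32080 + 5138 = 37218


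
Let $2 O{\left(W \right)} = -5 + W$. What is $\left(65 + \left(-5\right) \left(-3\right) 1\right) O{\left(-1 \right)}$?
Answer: $-240$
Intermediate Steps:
$O{\left(W \right)} = - \frac{5}{2} + \frac{W}{2}$ ($O{\left(W \right)} = \frac{-5 + W}{2} = - \frac{5}{2} + \frac{W}{2}$)
$\left(65 + \left(-5\right) \left(-3\right) 1\right) O{\left(-1 \right)} = \left(65 + \left(-5\right) \left(-3\right) 1\right) \left(- \frac{5}{2} + \frac{1}{2} \left(-1\right)\right) = \left(65 + 15 \cdot 1\right) \left(- \frac{5}{2} - \frac{1}{2}\right) = \left(65 + 15\right) \left(-3\right) = 80 \left(-3\right) = -240$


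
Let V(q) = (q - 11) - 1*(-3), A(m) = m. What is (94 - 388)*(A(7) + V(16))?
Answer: -4410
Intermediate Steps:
V(q) = -8 + q (V(q) = (-11 + q) + 3 = -8 + q)
(94 - 388)*(A(7) + V(16)) = (94 - 388)*(7 + (-8 + 16)) = -294*(7 + 8) = -294*15 = -4410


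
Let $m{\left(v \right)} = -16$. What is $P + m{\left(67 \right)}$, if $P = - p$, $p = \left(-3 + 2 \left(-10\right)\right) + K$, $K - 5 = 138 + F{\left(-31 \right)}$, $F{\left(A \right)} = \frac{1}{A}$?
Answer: $- \frac{4215}{31} \approx -135.97$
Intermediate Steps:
$K = \frac{4432}{31}$ ($K = 5 + \left(138 + \frac{1}{-31}\right) = 5 + \left(138 - \frac{1}{31}\right) = 5 + \frac{4277}{31} = \frac{4432}{31} \approx 142.97$)
$p = \frac{3719}{31}$ ($p = \left(-3 + 2 \left(-10\right)\right) + \frac{4432}{31} = \left(-3 - 20\right) + \frac{4432}{31} = -23 + \frac{4432}{31} = \frac{3719}{31} \approx 119.97$)
$P = - \frac{3719}{31}$ ($P = \left(-1\right) \frac{3719}{31} = - \frac{3719}{31} \approx -119.97$)
$P + m{\left(67 \right)} = - \frac{3719}{31} - 16 = - \frac{4215}{31}$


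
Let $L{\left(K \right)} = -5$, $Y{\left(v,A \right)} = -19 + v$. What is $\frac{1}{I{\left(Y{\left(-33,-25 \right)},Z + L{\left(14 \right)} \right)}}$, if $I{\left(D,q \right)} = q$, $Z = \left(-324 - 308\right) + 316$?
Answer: $- \frac{1}{321} \approx -0.0031153$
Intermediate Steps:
$Z = -316$ ($Z = -632 + 316 = -316$)
$\frac{1}{I{\left(Y{\left(-33,-25 \right)},Z + L{\left(14 \right)} \right)}} = \frac{1}{-316 - 5} = \frac{1}{-321} = - \frac{1}{321}$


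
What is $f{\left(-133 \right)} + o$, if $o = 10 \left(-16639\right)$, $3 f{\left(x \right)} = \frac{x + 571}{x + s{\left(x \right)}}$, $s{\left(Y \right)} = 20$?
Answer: $- \frac{18802216}{113} \approx -1.6639 \cdot 10^{5}$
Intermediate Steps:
$f{\left(x \right)} = \frac{571 + x}{3 \left(20 + x\right)}$ ($f{\left(x \right)} = \frac{\left(x + 571\right) \frac{1}{x + 20}}{3} = \frac{\left(571 + x\right) \frac{1}{20 + x}}{3} = \frac{\frac{1}{20 + x} \left(571 + x\right)}{3} = \frac{571 + x}{3 \left(20 + x\right)}$)
$o = -166390$
$f{\left(-133 \right)} + o = \frac{571 - 133}{3 \left(20 - 133\right)} - 166390 = \frac{1}{3} \frac{1}{-113} \cdot 438 - 166390 = \frac{1}{3} \left(- \frac{1}{113}\right) 438 - 166390 = - \frac{146}{113} - 166390 = - \frac{18802216}{113}$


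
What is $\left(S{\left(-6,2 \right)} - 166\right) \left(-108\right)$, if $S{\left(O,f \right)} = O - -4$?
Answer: $18144$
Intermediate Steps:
$S{\left(O,f \right)} = 4 + O$ ($S{\left(O,f \right)} = O + 4 = 4 + O$)
$\left(S{\left(-6,2 \right)} - 166\right) \left(-108\right) = \left(\left(4 - 6\right) - 166\right) \left(-108\right) = \left(-2 - 166\right) \left(-108\right) = \left(-168\right) \left(-108\right) = 18144$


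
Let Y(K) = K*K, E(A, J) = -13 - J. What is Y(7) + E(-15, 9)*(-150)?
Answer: 3349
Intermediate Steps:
Y(K) = K**2
Y(7) + E(-15, 9)*(-150) = 7**2 + (-13 - 1*9)*(-150) = 49 + (-13 - 9)*(-150) = 49 - 22*(-150) = 49 + 3300 = 3349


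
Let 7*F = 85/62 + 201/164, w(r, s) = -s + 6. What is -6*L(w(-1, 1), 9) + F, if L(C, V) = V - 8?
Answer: -200327/35588 ≈ -5.6291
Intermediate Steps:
w(r, s) = 6 - s
F = 13201/35588 (F = (85/62 + 201/164)/7 = (⅐)*(13201/5084) = 13201/35588 ≈ 0.37094)
L(C, V) = -8 + V
-6*L(w(-1, 1), 9) + F = -6*(-8 + 9) + 13201/35588 = -6*1 + 13201/35588 = -6 + 13201/35588 = -200327/35588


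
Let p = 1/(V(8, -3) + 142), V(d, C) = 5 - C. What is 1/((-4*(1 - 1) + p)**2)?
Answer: 22500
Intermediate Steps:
p = 1/150 (p = 1/((5 - 1*(-3)) + 142) = 1/((5 + 3) + 142) = 1/(8 + 142) = 1/150 ≈ 0.0066667)
1/((-4*(1 - 1) + p)**2) = 1/((-4*(1 - 1) + 1/150)**2) = 1/((-4*0 + 1/150)**2) = 1/((0 + 1/150)**2) = 1/((1/150)**2) = 1/(1/22500) = 22500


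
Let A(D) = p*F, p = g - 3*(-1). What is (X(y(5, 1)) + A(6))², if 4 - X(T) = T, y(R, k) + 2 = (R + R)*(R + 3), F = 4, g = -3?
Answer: 5476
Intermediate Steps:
y(R, k) = -2 + 2*R*(3 + R) (y(R, k) = -2 + (R + R)*(R + 3) = -2 + (2*R)*(3 + R) = -2 + 2*R*(3 + R))
p = 0 (p = -3 - 3*(-1) = -3 + 3 = 0)
X(T) = 4 - T
A(D) = 0 (A(D) = 0*4 = 0)
(X(y(5, 1)) + A(6))² = ((4 - (-2 + 2*5² + 6*5)) + 0)² = ((4 - (-2 + 2*25 + 30)) + 0)² = ((4 - (-2 + 50 + 30)) + 0)² = ((4 - 1*78) + 0)² = ((4 - 78) + 0)² = (-74 + 0)² = (-74)² = 5476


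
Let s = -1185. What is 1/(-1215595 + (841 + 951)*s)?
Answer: -1/3339115 ≈ -2.9948e-7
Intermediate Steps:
1/(-1215595 + (841 + 951)*s) = 1/(-1215595 + (841 + 951)*(-1185)) = 1/(-1215595 + 1792*(-1185)) = 1/(-1215595 - 2123520) = 1/(-3339115) = -1/3339115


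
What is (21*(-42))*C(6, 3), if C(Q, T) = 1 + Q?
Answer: -6174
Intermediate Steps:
(21*(-42))*C(6, 3) = (21*(-42))*(1 + 6) = -882*7 = -6174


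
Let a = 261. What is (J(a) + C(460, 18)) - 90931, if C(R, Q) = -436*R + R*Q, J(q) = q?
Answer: -282950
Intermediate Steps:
C(R, Q) = -436*R + Q*R
(J(a) + C(460, 18)) - 90931 = (261 + 460*(-436 + 18)) - 90931 = (261 + 460*(-418)) - 90931 = (261 - 192280) - 90931 = -192019 - 90931 = -282950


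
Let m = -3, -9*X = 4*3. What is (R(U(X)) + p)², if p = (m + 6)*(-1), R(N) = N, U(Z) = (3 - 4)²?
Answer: 4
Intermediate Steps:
X = -4/3 (X = -4*3/9 = -⅑*12 = -4/3 ≈ -1.3333)
U(Z) = 1 (U(Z) = (-1)² = 1)
p = -3 (p = (-3 + 6)*(-1) = 3*(-1) = -3)
(R(U(X)) + p)² = (1 - 3)² = (-2)² = 4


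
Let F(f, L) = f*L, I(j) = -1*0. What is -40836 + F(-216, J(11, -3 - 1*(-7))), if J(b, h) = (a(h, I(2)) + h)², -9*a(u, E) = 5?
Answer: -130196/3 ≈ -43399.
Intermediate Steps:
I(j) = 0
a(u, E) = -5/9 (a(u, E) = -⅑*5 = -5/9)
J(b, h) = (-5/9 + h)²
F(f, L) = L*f
-40836 + F(-216, J(11, -3 - 1*(-7))) = -40836 + ((-5 + 9*(-3 - 1*(-7)))²/81)*(-216) = -40836 + ((-5 + 9*(-3 + 7))²/81)*(-216) = -40836 + ((-5 + 9*4)²/81)*(-216) = -40836 + ((-5 + 36)²/81)*(-216) = -40836 + ((1/81)*31²)*(-216) = -40836 + ((1/81)*961)*(-216) = -40836 + (961/81)*(-216) = -40836 - 7688/3 = -130196/3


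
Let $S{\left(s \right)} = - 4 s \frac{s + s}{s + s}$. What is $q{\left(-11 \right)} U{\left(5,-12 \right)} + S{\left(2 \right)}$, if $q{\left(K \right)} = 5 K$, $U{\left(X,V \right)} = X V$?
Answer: $3292$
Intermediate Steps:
$U{\left(X,V \right)} = V X$
$S{\left(s \right)} = - 4 s$ ($S{\left(s \right)} = - 4 s \frac{2 s}{2 s} = - 4 s 2 s \frac{1}{2 s} = - 4 s 1 = - 4 s$)
$q{\left(-11 \right)} U{\left(5,-12 \right)} + S{\left(2 \right)} = 5 \left(-11\right) \left(\left(-12\right) 5\right) - 8 = \left(-55\right) \left(-60\right) - 8 = 3300 - 8 = 3292$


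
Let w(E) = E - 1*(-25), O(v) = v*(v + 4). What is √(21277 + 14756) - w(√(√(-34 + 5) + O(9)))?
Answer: -25 + √36033 - √(117 + I*√29) ≈ 154.0 - 0.24886*I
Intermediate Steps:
O(v) = v*(4 + v)
w(E) = 25 + E (w(E) = E + 25 = 25 + E)
√(21277 + 14756) - w(√(√(-34 + 5) + O(9))) = √(21277 + 14756) - (25 + √(√(-34 + 5) + 9*(4 + 9))) = √36033 - (25 + √(√(-29) + 9*13)) = √36033 - (25 + √(I*√29 + 117)) = √36033 - (25 + √(117 + I*√29)) = √36033 + (-25 - √(117 + I*√29)) = -25 + √36033 - √(117 + I*√29)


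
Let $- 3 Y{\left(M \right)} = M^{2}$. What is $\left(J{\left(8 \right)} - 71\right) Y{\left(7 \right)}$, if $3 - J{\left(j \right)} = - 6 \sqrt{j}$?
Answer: $\frac{3332}{3} - 196 \sqrt{2} \approx 833.48$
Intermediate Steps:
$J{\left(j \right)} = 3 + 6 \sqrt{j}$ ($J{\left(j \right)} = 3 - - 6 \sqrt{j} = 3 + 6 \sqrt{j}$)
$Y{\left(M \right)} = - \frac{M^{2}}{3}$
$\left(J{\left(8 \right)} - 71\right) Y{\left(7 \right)} = \left(\left(3 + 6 \sqrt{8}\right) - 71\right) \left(- \frac{7^{2}}{3}\right) = \left(\left(3 + 6 \cdot 2 \sqrt{2}\right) - 71\right) \left(\left(- \frac{1}{3}\right) 49\right) = \left(\left(3 + 12 \sqrt{2}\right) - 71\right) \left(- \frac{49}{3}\right) = \left(-68 + 12 \sqrt{2}\right) \left(- \frac{49}{3}\right) = \frac{3332}{3} - 196 \sqrt{2}$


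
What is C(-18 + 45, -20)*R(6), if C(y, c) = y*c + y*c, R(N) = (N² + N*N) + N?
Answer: -84240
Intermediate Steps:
R(N) = N + 2*N² (R(N) = (N² + N²) + N = 2*N² + N = N + 2*N²)
C(y, c) = 2*c*y (C(y, c) = c*y + c*y = 2*c*y)
C(-18 + 45, -20)*R(6) = (2*(-20)*(-18 + 45))*(6*(1 + 2*6)) = (2*(-20)*27)*(6*(1 + 12)) = -6480*13 = -1080*78 = -84240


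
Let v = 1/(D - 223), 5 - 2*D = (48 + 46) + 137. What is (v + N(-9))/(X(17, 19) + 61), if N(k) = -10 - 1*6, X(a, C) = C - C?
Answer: -5377/20496 ≈ -0.26234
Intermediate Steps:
D = -113 (D = 5/2 - ((48 + 46) + 137)/2 = 5/2 - (94 + 137)/2 = 5/2 - ½*231 = 5/2 - 231/2 = -113)
v = -1/336 (v = 1/(-113 - 223) = 1/(-336) = -1/336 ≈ -0.0029762)
X(a, C) = 0
N(k) = -16 (N(k) = -10 - 6 = -16)
(v + N(-9))/(X(17, 19) + 61) = (-1/336 - 16)/(0 + 61) = -5377/336/61 = -5377/336*1/61 = -5377/20496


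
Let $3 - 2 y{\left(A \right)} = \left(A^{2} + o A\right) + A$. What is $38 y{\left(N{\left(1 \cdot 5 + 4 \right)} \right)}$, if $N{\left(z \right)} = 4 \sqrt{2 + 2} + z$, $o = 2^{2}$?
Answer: $-7049$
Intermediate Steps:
$o = 4$
$N{\left(z \right)} = 8 + z$ ($N{\left(z \right)} = 4 \sqrt{4} + z = 4 \cdot 2 + z = 8 + z$)
$y{\left(A \right)} = \frac{3}{2} - \frac{5 A}{2} - \frac{A^{2}}{2}$ ($y{\left(A \right)} = \frac{3}{2} - \frac{\left(A^{2} + 4 A\right) + A}{2} = \frac{3}{2} - \frac{A^{2} + 5 A}{2} = \frac{3}{2} - \left(\frac{A^{2}}{2} + \frac{5 A}{2}\right) = \frac{3}{2} - \frac{5 A}{2} - \frac{A^{2}}{2}$)
$38 y{\left(N{\left(1 \cdot 5 + 4 \right)} \right)} = 38 \left(\frac{3}{2} - \frac{5 \left(8 + \left(1 \cdot 5 + 4\right)\right)}{2} - \frac{\left(8 + \left(1 \cdot 5 + 4\right)\right)^{2}}{2}\right) = 38 \left(\frac{3}{2} - \frac{5 \left(8 + \left(5 + 4\right)\right)}{2} - \frac{\left(8 + \left(5 + 4\right)\right)^{2}}{2}\right) = 38 \left(\frac{3}{2} - \frac{5 \left(8 + 9\right)}{2} - \frac{\left(8 + 9\right)^{2}}{2}\right) = 38 \left(\frac{3}{2} - \frac{85}{2} - \frac{17^{2}}{2}\right) = 38 \left(\frac{3}{2} - \frac{85}{2} - \frac{289}{2}\right) = 38 \left(- \frac{371}{2}\right) = -7049$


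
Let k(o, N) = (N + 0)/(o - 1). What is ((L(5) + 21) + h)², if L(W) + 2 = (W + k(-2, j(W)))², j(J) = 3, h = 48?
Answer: 6889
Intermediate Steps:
k(o, N) = N/(-1 + o)
L(W) = -2 + (-1 + W)² (L(W) = -2 + (W + 3/(-1 - 2))² = -2 + (W + 3/(-3))² = -2 + (W + 3*(-⅓))² = -2 + (W - 1)² = -2 + (-1 + W)²)
((L(5) + 21) + h)² = (((-2 + (-1 + 5)²) + 21) + 48)² = (((-2 + 4²) + 21) + 48)² = (((-2 + 16) + 21) + 48)² = ((14 + 21) + 48)² = (35 + 48)² = 83² = 6889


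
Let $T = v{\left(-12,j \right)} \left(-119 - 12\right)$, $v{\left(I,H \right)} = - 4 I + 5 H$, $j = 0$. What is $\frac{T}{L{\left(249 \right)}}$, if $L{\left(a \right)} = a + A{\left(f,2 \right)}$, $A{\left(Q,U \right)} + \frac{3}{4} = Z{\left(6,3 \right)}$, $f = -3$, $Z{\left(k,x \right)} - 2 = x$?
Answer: $- \frac{25152}{1013} \approx -24.829$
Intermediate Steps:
$Z{\left(k,x \right)} = 2 + x$
$A{\left(Q,U \right)} = \frac{17}{4}$ ($A{\left(Q,U \right)} = - \frac{3}{4} + \left(2 + 3\right) = - \frac{3}{4} + 5 = \frac{17}{4}$)
$L{\left(a \right)} = \frac{17}{4} + a$ ($L{\left(a \right)} = a + \frac{17}{4} = \frac{17}{4} + a$)
$T = -6288$ ($T = \left(\left(-4\right) \left(-12\right) + 5 \cdot 0\right) \left(-119 - 12\right) = \left(48 + 0\right) \left(-131\right) = 48 \left(-131\right) = -6288$)
$\frac{T}{L{\left(249 \right)}} = - \frac{6288}{\frac{17}{4} + 249} = - \frac{6288}{\frac{1013}{4}} = \left(-6288\right) \frac{4}{1013} = - \frac{25152}{1013}$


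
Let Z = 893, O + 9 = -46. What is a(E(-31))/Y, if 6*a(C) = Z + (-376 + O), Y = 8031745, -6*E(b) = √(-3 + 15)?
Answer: 77/8031745 ≈ 9.5870e-6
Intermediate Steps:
O = -55 (O = -9 - 46 = -55)
E(b) = -√3/3 (E(b) = -√(-3 + 15)/6 = -√3/3)
a(C) = 77 (a(C) = (893 + (-376 - 55))/6 = (893 - 431)/6 = (⅙)*462 = 77)
a(E(-31))/Y = 77/8031745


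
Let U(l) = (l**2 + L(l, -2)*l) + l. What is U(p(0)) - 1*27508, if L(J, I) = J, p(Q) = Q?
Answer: -27508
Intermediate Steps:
U(l) = l + 2*l**2 (U(l) = (l**2 + l*l) + l = (l**2 + l**2) + l = 2*l**2 + l = l + 2*l**2)
U(p(0)) - 1*27508 = 0*(1 + 2*0) - 1*27508 = 0*(1 + 0) - 27508 = 0*1 - 27508 = 0 - 27508 = -27508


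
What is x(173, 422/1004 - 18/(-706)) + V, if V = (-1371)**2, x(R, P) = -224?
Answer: 1879417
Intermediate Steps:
V = 1879641
x(173, 422/1004 - 18/(-706)) + V = -224 + 1879641 = 1879417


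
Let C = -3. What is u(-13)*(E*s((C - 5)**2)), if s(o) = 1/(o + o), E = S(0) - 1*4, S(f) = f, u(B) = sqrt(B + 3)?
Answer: -I*sqrt(10)/32 ≈ -0.098821*I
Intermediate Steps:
u(B) = sqrt(3 + B)
E = -4 (E = 0 - 1*4 = 0 - 4 = -4)
s(o) = 1/(2*o)
u(-13)*(E*s((C - 5)**2)) = sqrt(3 - 13)*(-2/((-3 - 5)**2)) = sqrt(-10)*(-2/((-8)**2)) = (I*sqrt(10))*(-2/64) = (I*sqrt(10))*(-4*1/128) = (I*sqrt(10))*(-1/32) = -I*sqrt(10)/32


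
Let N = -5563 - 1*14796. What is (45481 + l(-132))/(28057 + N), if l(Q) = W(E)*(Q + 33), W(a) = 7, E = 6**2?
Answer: 22394/3849 ≈ 5.8181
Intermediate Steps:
E = 36
N = -20359 (N = -5563 - 14796 = -20359)
l(Q) = 231 + 7*Q (l(Q) = 7*(Q + 33) = 7*(33 + Q) = 231 + 7*Q)
(45481 + l(-132))/(28057 + N) = (45481 + (231 + 7*(-132)))/(28057 - 20359) = (45481 + (231 - 924))/7698 = (45481 - 693)*(1/7698) = 44788*(1/7698) = 22394/3849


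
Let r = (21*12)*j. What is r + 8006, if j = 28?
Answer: 15062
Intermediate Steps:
r = 7056 (r = (21*12)*28 = 252*28 = 7056)
r + 8006 = 7056 + 8006 = 15062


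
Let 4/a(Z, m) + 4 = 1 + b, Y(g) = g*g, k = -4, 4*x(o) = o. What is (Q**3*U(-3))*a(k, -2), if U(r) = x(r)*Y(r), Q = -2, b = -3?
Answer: -36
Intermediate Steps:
x(o) = o/4
Y(g) = g**2
a(Z, m) = -2/3 (a(Z, m) = 4/(-4 + (1 - 3)) = 4/(-4 - 2) = 4/(-6) = 4*(-1/6) = -2/3)
U(r) = r**3/4 (U(r) = (r/4)*r**2 = r**3/4)
(Q**3*U(-3))*a(k, -2) = ((-2)**3*((1/4)*(-3)**3))*(-2/3) = -2*(-27)*(-2/3) = -8*(-27/4)*(-2/3) = 54*(-2/3) = -36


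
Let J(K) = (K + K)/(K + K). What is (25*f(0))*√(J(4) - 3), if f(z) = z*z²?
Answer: 0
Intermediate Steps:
f(z) = z³
J(K) = 1 (J(K) = (2*K)/((2*K)) = (2*K)*(1/(2*K)) = 1)
(25*f(0))*√(J(4) - 3) = (25*0³)*√(1 - 3) = (25*0)*√(-2) = 0*(I*√2) = 0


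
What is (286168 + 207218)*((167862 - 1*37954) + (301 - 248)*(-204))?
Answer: 58760299056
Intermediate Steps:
(286168 + 207218)*((167862 - 1*37954) + (301 - 248)*(-204)) = 493386*((167862 - 37954) + 53*(-204)) = 493386*(129908 - 10812) = 493386*119096 = 58760299056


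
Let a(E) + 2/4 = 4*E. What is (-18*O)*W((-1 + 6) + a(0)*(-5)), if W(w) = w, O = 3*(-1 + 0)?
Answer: 405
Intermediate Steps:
O = -3 (O = 3*(-1) = -3)
a(E) = -½ + 4*E
(-18*O)*W((-1 + 6) + a(0)*(-5)) = (-18*(-3))*((-1 + 6) + (-½ + 4*0)*(-5)) = 54*(5 + (-½ + 0)*(-5)) = 54*(5 - ½*(-5)) = 54*(5 + 5/2) = 54*(15/2) = 405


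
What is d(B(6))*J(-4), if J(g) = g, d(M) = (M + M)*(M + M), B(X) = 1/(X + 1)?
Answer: -16/49 ≈ -0.32653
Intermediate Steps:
B(X) = 1/(1 + X)
d(M) = 4*M² (d(M) = (2*M)*(2*M) = 4*M²)
d(B(6))*J(-4) = (4*(1/(1 + 6))²)*(-4) = (4*(1/7)²)*(-4) = (4*(⅐)²)*(-4) = (4*(1/49))*(-4) = (4/49)*(-4) = -16/49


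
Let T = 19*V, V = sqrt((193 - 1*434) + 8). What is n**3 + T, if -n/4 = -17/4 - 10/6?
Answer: 357911/27 + 19*I*sqrt(233) ≈ 13256.0 + 290.02*I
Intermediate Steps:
n = 71/3 (n = -4*(-17/4 - 10/6) = -4*(-17*1/4 - 10*1/6) = -4*(-17/4 - 5/3) = -4*(-71/12) = 71/3 ≈ 23.667)
V = I*sqrt(233) (V = sqrt((193 - 434) + 8) = sqrt(-241 + 8) = sqrt(-233) = I*sqrt(233) ≈ 15.264*I)
T = 19*I*sqrt(233) (T = 19*(I*sqrt(233)) = 19*I*sqrt(233) ≈ 290.02*I)
n**3 + T = (71/3)**3 + 19*I*sqrt(233) = 357911/27 + 19*I*sqrt(233)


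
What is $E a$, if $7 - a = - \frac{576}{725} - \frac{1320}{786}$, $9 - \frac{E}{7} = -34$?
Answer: $\frac{270834081}{94975} \approx 2851.6$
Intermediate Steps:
$E = 301$ ($E = 63 - -238 = 63 + 238 = 301$)
$a = \frac{899781}{94975}$ ($a = 7 - \left(- \frac{576}{725} - \frac{1320}{786}\right) = 7 - \left(\left(-576\right) \frac{1}{725} - \frac{220}{131}\right) = 7 - \left(- \frac{576}{725} - \frac{220}{131}\right) = 7 - - \frac{234956}{94975} = 7 + \frac{234956}{94975} = \frac{899781}{94975} \approx 9.4739$)
$E a = 301 \cdot \frac{899781}{94975} = \frac{270834081}{94975}$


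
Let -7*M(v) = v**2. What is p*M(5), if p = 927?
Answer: -23175/7 ≈ -3310.7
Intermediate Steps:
M(v) = -v**2/7
p*M(5) = 927*(-1/7*5**2) = 927*(-1/7*25) = 927*(-25/7) = -23175/7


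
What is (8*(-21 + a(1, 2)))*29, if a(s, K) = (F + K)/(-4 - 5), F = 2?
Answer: -44776/9 ≈ -4975.1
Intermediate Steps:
a(s, K) = -2/9 - K/9 (a(s, K) = (2 + K)/(-4 - 5) = (2 + K)/(-9) = (2 + K)*(-⅑) = -2/9 - K/9)
(8*(-21 + a(1, 2)))*29 = (8*(-21 + (-2/9 - ⅑*2)))*29 = (8*(-21 + (-2/9 - 2/9)))*29 = (8*(-21 - 4/9))*29 = (8*(-193/9))*29 = -1544/9*29 = -44776/9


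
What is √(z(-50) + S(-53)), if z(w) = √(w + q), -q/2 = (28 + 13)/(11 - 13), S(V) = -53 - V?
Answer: (-1)^(¼)*√3 ≈ 1.2247 + 1.2247*I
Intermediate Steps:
q = 41 (q = -2*(28 + 13)/(11 - 13) = -82/(-2) = -82*(-1)/2 = -2*(-41/2) = 41)
z(w) = √(41 + w) (z(w) = √(w + 41) = √(41 + w))
√(z(-50) + S(-53)) = √(√(41 - 50) + (-53 - 1*(-53))) = √(√(-9) + (-53 + 53)) = √(3*I + 0) = √(3*I) = √3*√I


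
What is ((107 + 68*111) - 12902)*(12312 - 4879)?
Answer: -39000951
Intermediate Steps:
((107 + 68*111) - 12902)*(12312 - 4879) = ((107 + 7548) - 12902)*7433 = (7655 - 12902)*7433 = -5247*7433 = -39000951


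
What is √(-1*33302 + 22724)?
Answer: I*√10578 ≈ 102.85*I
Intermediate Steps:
√(-1*33302 + 22724) = √(-33302 + 22724) = √(-10578) = I*√10578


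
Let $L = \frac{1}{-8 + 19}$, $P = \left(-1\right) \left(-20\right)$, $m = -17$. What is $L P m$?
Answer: $- \frac{340}{11} \approx -30.909$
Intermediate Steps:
$P = 20$
$L = \frac{1}{11} \approx 0.090909$
$L P m = \frac{1}{11} \cdot 20 \left(-17\right) = \frac{20}{11} \left(-17\right) = - \frac{340}{11}$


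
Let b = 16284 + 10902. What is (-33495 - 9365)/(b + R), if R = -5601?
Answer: -8572/4317 ≈ -1.9856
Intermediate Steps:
b = 27186
(-33495 - 9365)/(b + R) = (-33495 - 9365)/(27186 - 5601) = -42860/21585 = -42860*1/21585 = -8572/4317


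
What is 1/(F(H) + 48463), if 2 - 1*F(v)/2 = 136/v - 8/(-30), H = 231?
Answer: 1155/55977409 ≈ 2.0633e-5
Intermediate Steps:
F(v) = 52/15 - 272/v (F(v) = 4 - 2*(136/v - 8/(-30)) = 4 - 2*(136/v - 8*(-1/30)) = 4 - 2*(136/v + 4/15) = 4 - 2*(4/15 + 136/v) = 4 + (-8/15 - 272/v) = 52/15 - 272/v)
1/(F(H) + 48463) = 1/((52/15 - 272/231) + 48463) = 1/(2644/1155 + 48463) = 1/(55977409/1155) = 1155/55977409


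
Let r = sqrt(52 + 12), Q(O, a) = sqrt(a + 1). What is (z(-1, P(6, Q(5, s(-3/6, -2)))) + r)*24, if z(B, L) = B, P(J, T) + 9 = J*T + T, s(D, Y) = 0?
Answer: 168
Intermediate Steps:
Q(O, a) = sqrt(1 + a)
P(J, T) = -9 + T + J*T (P(J, T) = -9 + (J*T + T) = -9 + (T + J*T) = -9 + T + J*T)
r = 8 (r = sqrt(64) = 8)
(z(-1, P(6, Q(5, s(-3/6, -2)))) + r)*24 = (-1 + 8)*24 = 7*24 = 168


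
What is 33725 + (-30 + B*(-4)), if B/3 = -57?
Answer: 34379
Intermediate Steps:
B = -171 (B = 3*(-57) = -171)
33725 + (-30 + B*(-4)) = 33725 + (-30 - 171*(-4)) = 33725 + (-30 + 684) = 33725 + 654 = 34379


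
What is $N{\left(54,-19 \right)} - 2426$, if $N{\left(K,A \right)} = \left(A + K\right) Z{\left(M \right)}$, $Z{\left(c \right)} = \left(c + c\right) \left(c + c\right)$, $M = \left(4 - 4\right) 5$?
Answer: $-2426$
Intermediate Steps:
$M = 0$ ($M = \left(4 - 4\right) 5 = 0 \cdot 5 = 0$)
$Z{\left(c \right)} = 4 c^{2}$ ($Z{\left(c \right)} = 2 c 2 c = 4 c^{2}$)
$N{\left(K,A \right)} = 0$ ($N{\left(K,A \right)} = \left(A + K\right) 4 \cdot 0^{2} = \left(A + K\right) 4 \cdot 0 = \left(A + K\right) 0 = 0$)
$N{\left(54,-19 \right)} - 2426 = 0 - 2426 = -2426$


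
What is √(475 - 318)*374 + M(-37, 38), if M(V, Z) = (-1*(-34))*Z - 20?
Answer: 1272 + 374*√157 ≈ 5958.2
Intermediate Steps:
M(V, Z) = -20 + 34*Z (M(V, Z) = 34*Z - 20 = -20 + 34*Z)
√(475 - 318)*374 + M(-37, 38) = √(475 - 318)*374 + (-20 + 34*38) = √157*374 + (-20 + 1292) = 374*√157 + 1272 = 1272 + 374*√157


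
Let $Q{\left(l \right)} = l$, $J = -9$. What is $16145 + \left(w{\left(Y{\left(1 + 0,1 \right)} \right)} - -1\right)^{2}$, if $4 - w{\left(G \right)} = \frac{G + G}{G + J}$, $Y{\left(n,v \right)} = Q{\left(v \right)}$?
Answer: $\frac{258761}{16} \approx 16173.0$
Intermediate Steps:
$Y{\left(n,v \right)} = v$
$w{\left(G \right)} = 4 - \frac{2 G}{-9 + G}$ ($w{\left(G \right)} = 4 - \frac{G + G}{G - 9} = 4 - \frac{2 G}{-9 + G}$)
$16145 + \left(w{\left(Y{\left(1 + 0,1 \right)} \right)} - -1\right)^{2} = 16145 + \left(\frac{2 \left(-18 + 1\right)}{-9 + 1} - -1\right)^{2} = 16145 + \left(2 \frac{1}{-8} \left(-17\right) + \left(-3 + 4\right)\right)^{2} = 16145 + \left(2 \left(- \frac{1}{8}\right) \left(-17\right) + 1\right)^{2} = 16145 + \left(\frac{17}{4} + 1\right)^{2} = 16145 + \left(\frac{21}{4}\right)^{2} = 16145 + \frac{441}{16} = \frac{258761}{16}$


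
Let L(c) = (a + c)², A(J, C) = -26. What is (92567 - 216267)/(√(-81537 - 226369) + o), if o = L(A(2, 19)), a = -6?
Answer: -63334400/678241 + 61850*I*√307906/678241 ≈ -93.38 + 50.602*I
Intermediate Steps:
L(c) = (-6 + c)²
o = 1024 (o = (-6 - 26)² = (-32)² = 1024)
(92567 - 216267)/(√(-81537 - 226369) + o) = (92567 - 216267)/(√(-81537 - 226369) + 1024) = -123700/(√(-307906) + 1024) = -123700/(I*√307906 + 1024) = -123700/(1024 + I*√307906)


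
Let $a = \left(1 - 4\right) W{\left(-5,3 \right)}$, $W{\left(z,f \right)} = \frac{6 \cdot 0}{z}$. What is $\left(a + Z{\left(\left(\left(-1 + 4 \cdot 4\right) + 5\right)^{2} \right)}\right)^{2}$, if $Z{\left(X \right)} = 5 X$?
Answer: $4000000$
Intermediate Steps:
$W{\left(z,f \right)} = 0$ ($W{\left(z,f \right)} = \frac{0}{z} = 0$)
$a = 0$ ($a = \left(1 - 4\right) 0 = \left(-3\right) 0 = 0$)
$\left(a + Z{\left(\left(\left(-1 + 4 \cdot 4\right) + 5\right)^{2} \right)}\right)^{2} = \left(0 + 5 \left(\left(-1 + 4 \cdot 4\right) + 5\right)^{2}\right)^{2} = \left(0 + 5 \left(\left(-1 + 16\right) + 5\right)^{2}\right)^{2} = \left(0 + 5 \left(15 + 5\right)^{2}\right)^{2} = \left(0 + 5 \cdot 20^{2}\right)^{2} = \left(0 + 5 \cdot 400\right)^{2} = \left(0 + 2000\right)^{2} = 2000^{2} = 4000000$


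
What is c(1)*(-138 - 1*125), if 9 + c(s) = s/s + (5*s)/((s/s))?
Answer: 789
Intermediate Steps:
c(s) = -8 + 5*s (c(s) = -9 + (s/s + (5*s)/((s/s))) = -9 + (1 + (5*s)/1) = -9 + (1 + (5*s)*1) = -9 + (1 + 5*s) = -8 + 5*s)
c(1)*(-138 - 1*125) = (-8 + 5*1)*(-138 - 1*125) = (-8 + 5)*(-138 - 125) = -3*(-263) = 789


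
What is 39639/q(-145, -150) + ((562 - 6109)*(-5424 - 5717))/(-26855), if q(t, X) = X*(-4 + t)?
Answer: -92009732207/40013950 ≈ -2299.4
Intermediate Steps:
39639/q(-145, -150) + ((562 - 6109)*(-5424 - 5717))/(-26855) = 39639/((-150*(-4 - 145))) + ((562 - 6109)*(-5424 - 5717))/(-26855) = 39639/((-150*(-149))) - 5547*(-11141)*(-1/26855) = 39639/22350 + 61799127*(-1/26855) = 39639*(1/22350) - 61799127/26855 = 13213/7450 - 61799127/26855 = -92009732207/40013950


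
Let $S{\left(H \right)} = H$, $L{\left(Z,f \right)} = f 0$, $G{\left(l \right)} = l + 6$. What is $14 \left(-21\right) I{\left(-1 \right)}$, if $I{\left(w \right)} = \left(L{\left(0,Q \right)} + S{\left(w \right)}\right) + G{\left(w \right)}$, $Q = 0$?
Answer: $-1176$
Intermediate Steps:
$G{\left(l \right)} = 6 + l$
$L{\left(Z,f \right)} = 0$
$I{\left(w \right)} = 6 + 2 w$ ($I{\left(w \right)} = \left(0 + w\right) + \left(6 + w\right) = w + \left(6 + w\right) = 6 + 2 w$)
$14 \left(-21\right) I{\left(-1 \right)} = 14 \left(-21\right) \left(6 + 2 \left(-1\right)\right) = - 294 \left(6 - 2\right) = \left(-294\right) 4 = -1176$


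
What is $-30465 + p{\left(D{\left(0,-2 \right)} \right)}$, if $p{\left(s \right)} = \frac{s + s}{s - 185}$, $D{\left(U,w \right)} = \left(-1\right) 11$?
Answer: $- \frac{2985559}{98} \approx -30465.0$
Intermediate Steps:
$D{\left(U,w \right)} = -11$
$p{\left(s \right)} = \frac{2 s}{-185 + s}$
$-30465 + p{\left(D{\left(0,-2 \right)} \right)} = -30465 + 2 \left(-11\right) \frac{1}{-185 - 11} = -30465 + 2 \left(-11\right) \frac{1}{-196} = -30465 + 2 \left(-11\right) \left(- \frac{1}{196}\right) = -30465 + \frac{11}{98} = - \frac{2985559}{98}$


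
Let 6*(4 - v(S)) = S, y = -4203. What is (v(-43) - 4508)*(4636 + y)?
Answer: -11682773/6 ≈ -1.9471e+6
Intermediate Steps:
v(S) = 4 - S/6
(v(-43) - 4508)*(4636 + y) = ((4 - ⅙*(-43)) - 4508)*(4636 - 4203) = ((4 + 43/6) - 4508)*433 = (67/6 - 4508)*433 = -26981/6*433 = -11682773/6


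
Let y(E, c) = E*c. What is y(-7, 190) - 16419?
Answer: -17749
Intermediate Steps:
y(-7, 190) - 16419 = -7*190 - 16419 = -1330 - 16419 = -17749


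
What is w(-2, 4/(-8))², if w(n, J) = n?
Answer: 4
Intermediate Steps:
w(-2, 4/(-8))² = (-2)² = 4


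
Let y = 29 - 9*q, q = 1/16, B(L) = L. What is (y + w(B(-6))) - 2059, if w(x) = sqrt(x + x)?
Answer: -32489/16 + 2*I*sqrt(3) ≈ -2030.6 + 3.4641*I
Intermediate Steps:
q = 1/16 ≈ 0.062500
y = 455/16 (y = 29 - 9*1/16 = 29 - 9/16 = 455/16 ≈ 28.438)
w(x) = sqrt(2)*sqrt(x) (w(x) = sqrt(2*x) = sqrt(2)*sqrt(x))
(y + w(B(-6))) - 2059 = (455/16 + sqrt(2)*sqrt(-6)) - 2059 = (455/16 + sqrt(2)*(I*sqrt(6))) - 2059 = (455/16 + 2*I*sqrt(3)) - 2059 = -32489/16 + 2*I*sqrt(3)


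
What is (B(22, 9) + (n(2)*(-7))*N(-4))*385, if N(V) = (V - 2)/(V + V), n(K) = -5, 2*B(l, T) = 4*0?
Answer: 40425/4 ≈ 10106.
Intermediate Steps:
B(l, T) = 0 (B(l, T) = (4*0)/2 = (1/2)*0 = 0)
N(V) = (-2 + V)/(2*V) (N(V) = (-2 + V)/((2*V)) = (-2 + V)*(1/(2*V)) = (-2 + V)/(2*V))
(B(22, 9) + (n(2)*(-7))*N(-4))*385 = (0 + (-5*(-7))*((1/2)*(-2 - 4)/(-4)))*385 = (0 + 35*((1/2)*(-1/4)*(-6)))*385 = (0 + 35*(3/4))*385 = (0 + 105/4)*385 = (105/4)*385 = 40425/4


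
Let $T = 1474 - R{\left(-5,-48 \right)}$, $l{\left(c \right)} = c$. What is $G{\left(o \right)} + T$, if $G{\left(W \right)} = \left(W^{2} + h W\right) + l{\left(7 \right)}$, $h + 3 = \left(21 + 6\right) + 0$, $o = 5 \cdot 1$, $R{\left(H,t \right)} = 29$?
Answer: $1597$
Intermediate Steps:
$o = 5$
$h = 24$ ($h = -3 + \left(\left(21 + 6\right) + 0\right) = -3 + \left(27 + 0\right) = -3 + 27 = 24$)
$T = 1445$ ($T = 1474 - 29 = 1445$)
$G{\left(W \right)} = 7 + W^{2} + 24 W$ ($G{\left(W \right)} = \left(W^{2} + 24 W\right) + 7 = 7 + W^{2} + 24 W$)
$G{\left(o \right)} + T = \left(7 + 5^{2} + 24 \cdot 5\right) + 1445 = \left(7 + 25 + 120\right) + 1445 = 152 + 1445 = 1597$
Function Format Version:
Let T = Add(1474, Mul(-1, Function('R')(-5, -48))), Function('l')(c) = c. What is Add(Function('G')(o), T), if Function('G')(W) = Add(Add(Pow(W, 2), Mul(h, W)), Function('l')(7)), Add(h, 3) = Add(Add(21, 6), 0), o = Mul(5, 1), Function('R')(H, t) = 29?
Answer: 1597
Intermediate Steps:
o = 5
h = 24 (h = Add(-3, Add(Add(21, 6), 0)) = Add(-3, Add(27, 0)) = Add(-3, 27) = 24)
T = 1445 (T = Add(1474, Mul(-1, 29)) = Add(1474, -29) = 1445)
Function('G')(W) = Add(7, Pow(W, 2), Mul(24, W)) (Function('G')(W) = Add(Add(Pow(W, 2), Mul(24, W)), 7) = Add(7, Pow(W, 2), Mul(24, W)))
Add(Function('G')(o), T) = Add(Add(7, Pow(5, 2), Mul(24, 5)), 1445) = Add(Add(7, 25, 120), 1445) = Add(152, 1445) = 1597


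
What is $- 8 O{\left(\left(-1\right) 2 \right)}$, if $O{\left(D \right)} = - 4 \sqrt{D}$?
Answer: $32 i \sqrt{2} \approx 45.255 i$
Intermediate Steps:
$- 8 O{\left(\left(-1\right) 2 \right)} = - 8 \left(- 4 \sqrt{\left(-1\right) 2}\right) = - 8 \left(- 4 \sqrt{-2}\right) = - 8 \left(- 4 i \sqrt{2}\right) = 32 i \sqrt{2}$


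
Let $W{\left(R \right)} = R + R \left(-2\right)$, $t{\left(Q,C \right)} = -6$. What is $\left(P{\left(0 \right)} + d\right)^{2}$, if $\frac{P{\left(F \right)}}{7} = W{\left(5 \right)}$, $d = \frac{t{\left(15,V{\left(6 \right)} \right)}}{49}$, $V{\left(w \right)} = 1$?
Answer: $\frac{2961841}{2401} \approx 1233.6$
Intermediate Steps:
$W{\left(R \right)} = - R$ ($W{\left(R \right)} = R - 2 R = - R$)
$d = - \frac{6}{49} \approx -0.12245$
$P{\left(F \right)} = -35$ ($P{\left(F \right)} = 7 \left(\left(-1\right) 5\right) = 7 \left(-5\right) = -35$)
$\left(P{\left(0 \right)} + d\right)^{2} = \left(-35 - \frac{6}{49}\right)^{2} = \left(- \frac{1721}{49}\right)^{2} = \frac{2961841}{2401}$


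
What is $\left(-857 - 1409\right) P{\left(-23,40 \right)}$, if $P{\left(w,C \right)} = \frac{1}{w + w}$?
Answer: $\frac{1133}{23} \approx 49.261$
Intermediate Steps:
$P{\left(w,C \right)} = \frac{1}{2 w}$
$\left(-857 - 1409\right) P{\left(-23,40 \right)} = \left(-857 - 1409\right) \frac{1}{2 \left(-23\right)} = - 2266 \cdot \frac{1}{2} \left(- \frac{1}{23}\right) = \left(-2266\right) \left(- \frac{1}{46}\right) = \frac{1133}{23}$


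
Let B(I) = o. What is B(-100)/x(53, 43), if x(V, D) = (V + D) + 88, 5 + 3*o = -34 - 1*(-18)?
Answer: -7/184 ≈ -0.038043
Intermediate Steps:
o = -7 (o = -5/3 + (-34 - 1*(-18))/3 = -5/3 + (-34 + 18)/3 = -5/3 + (⅓)*(-16) = -5/3 - 16/3 = -7)
B(I) = -7
x(V, D) = 88 + D + V (x(V, D) = (D + V) + 88 = 88 + D + V)
B(-100)/x(53, 43) = -7/(88 + 43 + 53) = -7/184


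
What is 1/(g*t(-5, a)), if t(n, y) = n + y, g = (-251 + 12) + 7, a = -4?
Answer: 1/2088 ≈ 0.00047893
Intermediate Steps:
g = -232 (g = -239 + 7 = -232)
1/(g*t(-5, a)) = 1/(-232*(-5 - 4)) = 1/(-232*(-9)) = 1/2088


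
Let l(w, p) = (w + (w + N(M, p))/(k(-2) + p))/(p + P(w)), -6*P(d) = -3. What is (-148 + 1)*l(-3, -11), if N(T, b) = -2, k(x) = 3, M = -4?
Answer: -133/4 ≈ -33.250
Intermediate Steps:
P(d) = ½ (P(d) = -⅙*(-3) = ½)
l(w, p) = (w + (-2 + w)/(3 + p))/(½ + p) (l(w, p) = (w + (w - 2)/(3 + p))/(p + ½) = (w + (-2 + w)/(3 + p))/(½ + p))
(-148 + 1)*l(-3, -11) = (-148 + 1)*(2*(-2 + 4*(-3) - 11*(-3))/(3 + 2*(-11)² + 7*(-11))) = -294*(-2 - 12 + 33)/(3 + 2*121 - 77) = -294*19/(3 + 242 - 77) = -294*19/168 = -147*19/84 = -133/4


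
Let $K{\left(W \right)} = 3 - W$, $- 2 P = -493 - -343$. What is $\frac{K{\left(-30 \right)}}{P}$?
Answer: $\frac{11}{25} \approx 0.44$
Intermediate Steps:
$P = 75$ ($P = - \frac{-493 - -343}{2} = - \frac{-493 + 343}{2} = \left(- \frac{1}{2}\right) \left(-150\right) = 75$)
$\frac{K{\left(-30 \right)}}{P} = \frac{3 - -30}{75} = \left(3 + 30\right) \frac{1}{75} = 33 \cdot \frac{1}{75} = \frac{11}{25}$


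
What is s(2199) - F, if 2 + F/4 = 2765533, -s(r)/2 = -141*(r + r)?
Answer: -9821888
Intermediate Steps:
s(r) = 564*r (s(r) = -(-282)*(r + r) = -(-282)*2*r = -(-564)*r = 564*r)
F = 11062124 (F = -8 + 4*2765533 = -8 + 11062132 = 11062124)
s(2199) - F = 564*2199 - 1*11062124 = 1240236 - 11062124 = -9821888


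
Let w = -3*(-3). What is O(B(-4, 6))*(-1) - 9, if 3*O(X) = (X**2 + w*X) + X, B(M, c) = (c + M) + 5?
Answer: -146/3 ≈ -48.667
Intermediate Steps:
B(M, c) = 5 + M + c (B(M, c) = (M + c) + 5 = 5 + M + c)
w = 9
O(X) = X**2/3 + 10*X/3 (O(X) = ((X**2 + 9*X) + X)/3 = (X**2 + 10*X)/3 = X**2/3 + 10*X/3)
O(B(-4, 6))*(-1) - 9 = ((5 - 4 + 6)*(10 + (5 - 4 + 6))/3)*(-1) - 9 = ((1/3)*7*(10 + 7))*(-1) - 9 = ((1/3)*7*17)*(-1) - 9 = (119/3)*(-1) - 9 = -119/3 - 9 = -146/3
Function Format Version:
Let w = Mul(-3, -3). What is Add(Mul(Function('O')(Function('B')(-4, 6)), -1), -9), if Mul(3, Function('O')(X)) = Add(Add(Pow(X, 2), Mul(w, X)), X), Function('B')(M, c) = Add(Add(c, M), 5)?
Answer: Rational(-146, 3) ≈ -48.667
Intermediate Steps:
Function('B')(M, c) = Add(5, M, c) (Function('B')(M, c) = Add(Add(M, c), 5) = Add(5, M, c))
w = 9
Function('O')(X) = Add(Mul(Rational(1, 3), Pow(X, 2)), Mul(Rational(10, 3), X)) (Function('O')(X) = Mul(Rational(1, 3), Add(Add(Pow(X, 2), Mul(9, X)), X)) = Mul(Rational(1, 3), Add(Pow(X, 2), Mul(10, X))) = Add(Mul(Rational(1, 3), Pow(X, 2)), Mul(Rational(10, 3), X)))
Add(Mul(Function('O')(Function('B')(-4, 6)), -1), -9) = Add(Mul(Mul(Rational(1, 3), Add(5, -4, 6), Add(10, Add(5, -4, 6))), -1), -9) = Add(Mul(Mul(Rational(1, 3), 7, Add(10, 7)), -1), -9) = Add(Mul(Mul(Rational(1, 3), 7, 17), -1), -9) = Add(Mul(Rational(119, 3), -1), -9) = Add(Rational(-119, 3), -9) = Rational(-146, 3)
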